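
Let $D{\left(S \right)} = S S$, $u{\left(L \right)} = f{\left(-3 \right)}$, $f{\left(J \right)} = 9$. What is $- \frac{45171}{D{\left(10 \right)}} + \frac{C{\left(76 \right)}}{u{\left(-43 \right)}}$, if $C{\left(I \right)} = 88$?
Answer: $- \frac{397739}{900} \approx -441.93$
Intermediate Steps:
$u{\left(L \right)} = 9$
$D{\left(S \right)} = S^{2}$
$- \frac{45171}{D{\left(10 \right)}} + \frac{C{\left(76 \right)}}{u{\left(-43 \right)}} = - \frac{45171}{10^{2}} + \frac{88}{9} = - \frac{45171}{100} + 88 \cdot \frac{1}{9} = \left(-45171\right) \frac{1}{100} + \frac{88}{9} = - \frac{45171}{100} + \frac{88}{9} = - \frac{397739}{900}$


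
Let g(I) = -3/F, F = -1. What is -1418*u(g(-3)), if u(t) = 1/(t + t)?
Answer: -709/3 ≈ -236.33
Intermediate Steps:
g(I) = 3 (g(I) = -3/(-1) = -3*(-1) = 3)
u(t) = 1/(2*t)
-1418*u(g(-3)) = -709/3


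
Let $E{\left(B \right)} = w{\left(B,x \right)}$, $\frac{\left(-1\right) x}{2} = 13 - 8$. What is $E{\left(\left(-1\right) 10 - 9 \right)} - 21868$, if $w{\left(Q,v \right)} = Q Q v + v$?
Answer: $-25488$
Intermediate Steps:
$x = -10$ ($x = - 2 \left(13 - 8\right) = \left(-2\right) 5 = -10$)
$w{\left(Q,v \right)} = v + v Q^{2}$ ($w{\left(Q,v \right)} = Q^{2} v + v = v Q^{2} + v = v + v Q^{2}$)
$E{\left(B \right)} = -10 - 10 B^{2}$ ($E{\left(B \right)} = - 10 \left(1 + B^{2}\right) = -10 - 10 B^{2}$)
$E{\left(\left(-1\right) 10 - 9 \right)} - 21868 = \left(-10 - 10 \left(\left(-1\right) 10 - 9\right)^{2}\right) - 21868 = \left(-10 - 10 \left(-10 - 9\right)^{2}\right) - 21868 = \left(-10 - 10 \left(-19\right)^{2}\right) - 21868 = \left(-10 - 3610\right) - 21868 = -3620 - 21868 = -25488$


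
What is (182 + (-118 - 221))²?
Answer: 24649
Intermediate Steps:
(182 + (-118 - 221))² = (182 - 339)² = (-157)² = 24649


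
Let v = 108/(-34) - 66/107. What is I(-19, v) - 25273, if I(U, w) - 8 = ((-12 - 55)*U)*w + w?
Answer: -54747635/1819 ≈ -30098.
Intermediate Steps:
v = -6900/1819 (v = 108*(-1/34) - 66*1/107 = -54/17 - 66/107 = -6900/1819 ≈ -3.7933)
I(U, w) = 8 + w - 67*U*w (I(U, w) = 8 + (((-12 - 55)*U)*w + w) = 8 + ((-67*U)*w + w) = 8 + (-67*U*w + w) = 8 + (w - 67*U*w) = 8 + w - 67*U*w)
I(-19, v) - 25273 = (8 - 6900/1819 - 67*(-19)*(-6900/1819)) - 25273 = (8 - 6900/1819 - 8783700/1819) - 25273 = -8776048/1819 - 25273 = -54747635/1819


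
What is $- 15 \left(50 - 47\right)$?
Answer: $-45$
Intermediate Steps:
$- 15 \left(50 - 47\right) = \left(-15\right) 3 = -45$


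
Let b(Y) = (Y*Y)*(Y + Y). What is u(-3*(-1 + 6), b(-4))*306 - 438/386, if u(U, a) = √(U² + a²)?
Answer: -219/193 + 306*√16609 ≈ 39435.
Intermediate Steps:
b(Y) = 2*Y³ (b(Y) = Y²*(2*Y) = 2*Y³)
u(-3*(-1 + 6), b(-4))*306 - 438/386 = √((-3*(-1 + 6))² + (2*(-4)³)²)*306 - 438/386 = √((-3*5)² + (2*(-64))²)*306 - 438*1/386 = √((-15)² + (-128)²)*306 - 219/193 = √(225 + 16384)*306 - 219/193 = √16609*306 - 219/193 = 306*√16609 - 219/193 = -219/193 + 306*√16609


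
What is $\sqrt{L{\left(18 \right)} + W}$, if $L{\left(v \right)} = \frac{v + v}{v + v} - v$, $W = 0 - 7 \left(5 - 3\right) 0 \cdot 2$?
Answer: $i \sqrt{17} \approx 4.1231 i$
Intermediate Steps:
$W = 0$ ($W = 0 - 7 \cdot 2 \cdot 0 \cdot 2 = 0 - 7 \cdot 0 \cdot 2 = 0 - 0 = 0 + 0 = 0$)
$L{\left(v \right)} = 1 - v$ ($L{\left(v \right)} = \frac{2 v}{2 v} - v = 2 v \frac{1}{2 v} - v = 1 - v$)
$\sqrt{L{\left(18 \right)} + W} = \sqrt{\left(1 - 18\right) + 0} = \sqrt{-17 + 0} = \sqrt{-17} = i \sqrt{17}$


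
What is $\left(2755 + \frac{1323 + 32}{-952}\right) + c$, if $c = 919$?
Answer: $\frac{3496293}{952} \approx 3672.6$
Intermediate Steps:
$\left(2755 + \frac{1323 + 32}{-952}\right) + c = \left(2755 + \frac{1323 + 32}{-952}\right) + 919 = \left(2755 + 1355 \left(- \frac{1}{952}\right)\right) + 919 = \left(2755 - \frac{1355}{952}\right) + 919 = \frac{2621405}{952} + 919 = \frac{3496293}{952}$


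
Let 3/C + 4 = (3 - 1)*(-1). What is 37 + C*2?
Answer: 36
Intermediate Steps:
C = -½ (C = 3/(-4 + (3 - 1)*(-1)) = 3/(-4 + 2*(-1)) = 3/(-4 - 2) = 3/(-6) = 3*(-⅙) = -½ ≈ -0.50000)
37 + C*2 = 37 - ½*2 = 37 - 1 = 36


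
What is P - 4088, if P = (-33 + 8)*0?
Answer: -4088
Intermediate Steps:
P = 0 (P = -25*0 = 0)
P - 4088 = 0 - 4088 = -4088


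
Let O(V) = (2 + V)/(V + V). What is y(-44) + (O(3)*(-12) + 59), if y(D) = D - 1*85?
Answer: -80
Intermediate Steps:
y(D) = -85 + D (y(D) = D - 85 = -85 + D)
O(V) = (2 + V)/(2*V) (O(V) = (2 + V)/((2*V)) = (2 + V)*(1/(2*V)) = (2 + V)/(2*V))
y(-44) + (O(3)*(-12) + 59) = (-85 - 44) + (((½)*(2 + 3)/3)*(-12) + 59) = -129 + (((½)*(⅓)*5)*(-12) + 59) = -129 + ((⅚)*(-12) + 59) = -129 + (-10 + 59) = -129 + 49 = -80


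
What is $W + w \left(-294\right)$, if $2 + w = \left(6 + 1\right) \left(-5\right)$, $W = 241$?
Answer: $11119$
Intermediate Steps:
$w = -37$ ($w = -2 + \left(6 + 1\right) \left(-5\right) = -2 + 7 \left(-5\right) = -2 - 35 = -37$)
$W + w \left(-294\right) = 241 - -10878 = 241 + 10878 = 11119$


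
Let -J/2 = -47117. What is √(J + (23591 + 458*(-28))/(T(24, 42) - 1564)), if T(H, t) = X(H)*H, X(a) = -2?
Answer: √61213459723/806 ≈ 306.96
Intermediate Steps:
J = 94234 (J = -2*(-47117) = 94234)
T(H, t) = -2*H
√(J + (23591 + 458*(-28))/(T(24, 42) - 1564)) = √(94234 + (23591 + 458*(-28))/(-2*24 - 1564)) = √(94234 + (23591 - 12824)/(-48 - 1564)) = √(94234 + 10767/(-1612)) = √(94234 + 10767*(-1/1612)) = √(94234 - 10767/1612) = √(151894441/1612) = √61213459723/806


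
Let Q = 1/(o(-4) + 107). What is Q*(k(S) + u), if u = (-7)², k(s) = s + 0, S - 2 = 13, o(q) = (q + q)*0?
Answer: 64/107 ≈ 0.59813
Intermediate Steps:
o(q) = 0 (o(q) = (2*q)*0 = 0)
S = 15 (S = 2 + 13 = 15)
Q = 1/107 (Q = 1/(0 + 107) = 1/107 ≈ 0.0093458)
k(s) = s
u = 49
Q*(k(S) + u) = (15 + 49)/107 = (1/107)*64 = 64/107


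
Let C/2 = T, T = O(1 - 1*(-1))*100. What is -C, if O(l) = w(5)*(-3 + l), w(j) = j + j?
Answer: 2000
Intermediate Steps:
w(j) = 2*j
O(l) = -30 + 10*l (O(l) = (2*5)*(-3 + l) = 10*(-3 + l) = -30 + 10*l)
T = -1000 (T = (-30 + 10*(1 - 1*(-1)))*100 = (-30 + 10*(1 + 1))*100 = (-30 + 10*2)*100 = (-30 + 20)*100 = -10*100 = -1000)
C = -2000 (C = 2*(-1000) = -2000)
-C = -1*(-2000) = 2000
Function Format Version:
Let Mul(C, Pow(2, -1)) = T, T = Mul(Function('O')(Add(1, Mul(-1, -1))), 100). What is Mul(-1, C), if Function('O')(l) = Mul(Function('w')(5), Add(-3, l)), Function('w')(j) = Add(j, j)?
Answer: 2000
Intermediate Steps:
Function('w')(j) = Mul(2, j)
Function('O')(l) = Add(-30, Mul(10, l)) (Function('O')(l) = Mul(Mul(2, 5), Add(-3, l)) = Mul(10, Add(-3, l)) = Add(-30, Mul(10, l)))
T = -1000 (T = Mul(Add(-30, Mul(10, Add(1, Mul(-1, -1)))), 100) = Mul(Add(-30, Mul(10, Add(1, 1))), 100) = Mul(Add(-30, Mul(10, 2)), 100) = Mul(Add(-30, 20), 100) = Mul(-10, 100) = -1000)
C = -2000 (C = Mul(2, -1000) = -2000)
Mul(-1, C) = Mul(-1, -2000) = 2000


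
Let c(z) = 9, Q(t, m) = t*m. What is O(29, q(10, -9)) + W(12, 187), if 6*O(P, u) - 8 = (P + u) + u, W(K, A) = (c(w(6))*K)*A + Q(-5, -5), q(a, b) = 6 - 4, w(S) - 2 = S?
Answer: 121367/6 ≈ 20228.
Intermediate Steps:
Q(t, m) = m*t
w(S) = 2 + S
q(a, b) = 2
W(K, A) = 25 + 9*A*K (W(K, A) = (9*K)*A - 5*(-5) = 9*A*K + 25 = 25 + 9*A*K)
O(P, u) = 4/3 + u/3 + P/6 (O(P, u) = 4/3 + ((P + u) + u)/6 = 4/3 + (P + 2*u)/6 = 4/3 + (u/3 + P/6) = 4/3 + u/3 + P/6)
O(29, q(10, -9)) + W(12, 187) = (4/3 + (⅓)*2 + (⅙)*29) + (25 + 9*187*12) = (4/3 + ⅔ + 29/6) + (25 + 20196) = 41/6 + 20221 = 121367/6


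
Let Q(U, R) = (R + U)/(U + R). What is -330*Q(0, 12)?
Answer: -330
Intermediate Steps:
Q(U, R) = 1 (Q(U, R) = (R + U)/(R + U) = 1)
-330*Q(0, 12) = -330*1 = -330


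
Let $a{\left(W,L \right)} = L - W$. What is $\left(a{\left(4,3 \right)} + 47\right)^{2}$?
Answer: $2116$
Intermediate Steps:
$\left(a{\left(4,3 \right)} + 47\right)^{2} = \left(\left(3 - 4\right) + 47\right)^{2} = \left(-1 + 47\right)^{2} = 46^{2} = 2116$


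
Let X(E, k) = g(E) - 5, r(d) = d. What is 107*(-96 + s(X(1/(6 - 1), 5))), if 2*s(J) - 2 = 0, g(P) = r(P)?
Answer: -10165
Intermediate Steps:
g(P) = P
X(E, k) = -5 + E (X(E, k) = E - 5 = -5 + E)
s(J) = 1 (s(J) = 1 + (½)*0 = 1 + 0 = 1)
107*(-96 + s(X(1/(6 - 1), 5))) = 107*(-96 + 1) = 107*(-95) = -10165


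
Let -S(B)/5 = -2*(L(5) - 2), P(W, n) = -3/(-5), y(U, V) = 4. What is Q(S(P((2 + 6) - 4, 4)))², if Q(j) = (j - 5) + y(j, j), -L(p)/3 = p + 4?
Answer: 84681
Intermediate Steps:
P(W, n) = ⅗ (P(W, n) = -3*(-⅕) = ⅗)
L(p) = -12 - 3*p (L(p) = -3*(p + 4) = -3*(4 + p) = -12 - 3*p)
S(B) = -290 (S(B) = -(-10)*((-12 - 3*5) - 2) = -(-10)*((-12 - 15) - 2) = -(-10)*(-27 - 2) = -(-10)*(-29) = -5*58 = -290)
Q(j) = -1 + j (Q(j) = (j - 5) + 4 = (-5 + j) + 4 = -1 + j)
Q(S(P((2 + 6) - 4, 4)))² = (-1 - 290)² = (-291)² = 84681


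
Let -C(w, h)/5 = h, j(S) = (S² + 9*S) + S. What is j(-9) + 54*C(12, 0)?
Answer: -9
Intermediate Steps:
j(S) = S² + 10*S
C(w, h) = -5*h
j(-9) + 54*C(12, 0) = -9*(10 - 9) + 54*(-5*0) = -9*1 + 54*0 = -9 + 0 = -9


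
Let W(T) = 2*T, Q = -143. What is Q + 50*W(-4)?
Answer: -543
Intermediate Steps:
Q + 50*W(-4) = -143 + 50*(2*(-4)) = -143 + 50*(-8) = -143 - 400 = -543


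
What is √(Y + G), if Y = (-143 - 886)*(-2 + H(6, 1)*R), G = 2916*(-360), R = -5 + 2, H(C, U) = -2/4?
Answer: I*√4196982/2 ≈ 1024.3*I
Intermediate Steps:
H(C, U) = -½ (H(C, U) = -2*¼ = -½)
R = -3
G = -1049760
Y = 1029/2 (Y = (-143 - 886)*(-2 - ½*(-3)) = -1029*(-2 + 3/2) = -1029*(-½) = 1029/2 ≈ 514.50)
√(Y + G) = √(1029/2 - 1049760) = √(-2098491/2) = I*√4196982/2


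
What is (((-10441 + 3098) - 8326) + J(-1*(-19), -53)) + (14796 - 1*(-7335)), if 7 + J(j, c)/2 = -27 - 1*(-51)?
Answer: 6496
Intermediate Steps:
J(j, c) = 34 (J(j, c) = -14 + 2*(-27 - 1*(-51)) = -14 + 2*(-27 + 51) = -14 + 2*24 = -14 + 48 = 34)
(((-10441 + 3098) - 8326) + J(-1*(-19), -53)) + (14796 - 1*(-7335)) = (((-10441 + 3098) - 8326) + 34) + (14796 - 1*(-7335)) = ((-7343 - 8326) + 34) + (14796 + 7335) = (-15669 + 34) + 22131 = -15635 + 22131 = 6496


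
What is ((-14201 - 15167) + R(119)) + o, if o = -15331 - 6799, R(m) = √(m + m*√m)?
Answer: -51498 + √(119 + 119*√119) ≈ -51460.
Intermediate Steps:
R(m) = √(m + m^(3/2))
o = -22130
((-14201 - 15167) + R(119)) + o = ((-14201 - 15167) + √(119 + 119^(3/2))) - 22130 = (-29368 + √(119 + 119*√119)) - 22130 = -51498 + √(119 + 119*√119)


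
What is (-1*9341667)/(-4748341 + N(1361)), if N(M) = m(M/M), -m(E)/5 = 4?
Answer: 3113889/1582787 ≈ 1.9673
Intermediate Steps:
m(E) = -20 (m(E) = -5*4 = -20)
N(M) = -20
(-1*9341667)/(-4748341 + N(1361)) = (-1*9341667)/(-4748341 - 20) = -9341667/(-4748361) = -9341667*(-1/4748361) = 3113889/1582787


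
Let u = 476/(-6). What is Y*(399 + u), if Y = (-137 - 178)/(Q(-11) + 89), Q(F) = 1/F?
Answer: -369215/326 ≈ -1132.6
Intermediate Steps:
u = -238/3 (u = 476*(-⅙) = -238/3 ≈ -79.333)
Y = -1155/326 (Y = (-137 - 178)/(1/(-11) + 89) = -315/(-1/11 + 89) = -315/978/11 = -315*11/978 = -1155/326 ≈ -3.5429)
Y*(399 + u) = -1155*(399 - 238/3)/326 = -1155/326*959/3 = -369215/326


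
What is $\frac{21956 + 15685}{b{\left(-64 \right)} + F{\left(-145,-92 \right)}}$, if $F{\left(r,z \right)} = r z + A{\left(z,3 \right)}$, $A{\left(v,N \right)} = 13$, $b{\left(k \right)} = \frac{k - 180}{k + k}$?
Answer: $\frac{1204512}{427357} \approx 2.8185$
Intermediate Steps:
$b{\left(k \right)} = \frac{-180 + k}{2 k}$
$F{\left(r,z \right)} = 13 + r z$ ($F{\left(r,z \right)} = r z + 13 = 13 + r z$)
$\frac{21956 + 15685}{b{\left(-64 \right)} + F{\left(-145,-92 \right)}} = \frac{21956 + 15685}{\frac{-180 - 64}{2 \left(-64\right)} + \left(13 - -13340\right)} = \frac{37641}{\frac{1}{2} \left(- \frac{1}{64}\right) \left(-244\right) + \left(13 + 13340\right)} = \frac{37641}{\frac{61}{32} + 13353} = \frac{37641}{\frac{427357}{32}} = 37641 \cdot \frac{32}{427357} = \frac{1204512}{427357}$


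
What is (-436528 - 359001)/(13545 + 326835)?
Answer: -795529/340380 ≈ -2.3372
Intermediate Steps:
(-436528 - 359001)/(13545 + 326835) = -795529/340380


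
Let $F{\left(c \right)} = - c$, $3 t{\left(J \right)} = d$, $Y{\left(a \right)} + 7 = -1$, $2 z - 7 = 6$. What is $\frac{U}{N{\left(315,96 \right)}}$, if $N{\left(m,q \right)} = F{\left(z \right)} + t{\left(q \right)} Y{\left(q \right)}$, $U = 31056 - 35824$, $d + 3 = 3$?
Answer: $\frac{9536}{13} \approx 733.54$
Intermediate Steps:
$z = \frac{13}{2}$ ($z = \frac{7}{2} + \frac{1}{2} \cdot 6 = \frac{7}{2} + 3 = \frac{13}{2} \approx 6.5$)
$Y{\left(a \right)} = -8$ ($Y{\left(a \right)} = -7 - 1 = -8$)
$d = 0$ ($d = -3 + 3 = 0$)
$t{\left(J \right)} = 0$ ($t{\left(J \right)} = \frac{1}{3} \cdot 0 = 0$)
$U = -4768$ ($U = 31056 - 35824 = -4768$)
$N{\left(m,q \right)} = - \frac{13}{2}$ ($N{\left(m,q \right)} = \left(-1\right) \frac{13}{2} + 0 \left(-8\right) = - \frac{13}{2} + 0 = - \frac{13}{2}$)
$\frac{U}{N{\left(315,96 \right)}} = - \frac{4768}{- \frac{13}{2}} = \left(-4768\right) \left(- \frac{2}{13}\right) = \frac{9536}{13}$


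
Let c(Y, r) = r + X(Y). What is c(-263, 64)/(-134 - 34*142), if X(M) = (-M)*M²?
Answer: -6063837/1654 ≈ -3666.2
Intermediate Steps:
X(M) = -M³
c(Y, r) = r - Y³
c(-263, 64)/(-134 - 34*142) = (64 - 1*(-263)³)/(-134 - 34*142) = (64 - 1*(-18191447))/(-134 - 4828) = (64 + 18191447)/(-4962) = 18191511*(-1/4962) = -6063837/1654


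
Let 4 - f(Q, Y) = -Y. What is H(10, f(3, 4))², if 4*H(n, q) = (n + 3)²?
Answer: 28561/16 ≈ 1785.1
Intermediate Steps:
f(Q, Y) = 4 + Y (f(Q, Y) = 4 - (-1)*Y = 4 + Y)
H(n, q) = (3 + n)²/4 (H(n, q) = (n + 3)²/4 = (3 + n)²/4)
H(10, f(3, 4))² = ((3 + 10)²/4)² = ((¼)*13²)² = ((¼)*169)² = (169/4)² = 28561/16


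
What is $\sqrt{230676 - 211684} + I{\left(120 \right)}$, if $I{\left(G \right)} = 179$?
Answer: $179 + 4 \sqrt{1187} \approx 316.81$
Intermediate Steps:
$\sqrt{230676 - 211684} + I{\left(120 \right)} = \sqrt{230676 - 211684} + 179 = \sqrt{18992} + 179 = 4 \sqrt{1187} + 179 = 179 + 4 \sqrt{1187}$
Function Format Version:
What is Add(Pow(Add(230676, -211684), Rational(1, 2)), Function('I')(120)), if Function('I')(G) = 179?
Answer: Add(179, Mul(4, Pow(1187, Rational(1, 2)))) ≈ 316.81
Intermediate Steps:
Add(Pow(Add(230676, -211684), Rational(1, 2)), Function('I')(120)) = Add(Pow(Add(230676, -211684), Rational(1, 2)), 179) = Add(Pow(18992, Rational(1, 2)), 179) = Add(Mul(4, Pow(1187, Rational(1, 2))), 179) = Add(179, Mul(4, Pow(1187, Rational(1, 2))))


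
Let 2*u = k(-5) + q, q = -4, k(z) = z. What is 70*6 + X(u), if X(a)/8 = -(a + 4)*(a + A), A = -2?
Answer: 394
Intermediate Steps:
u = -9/2 (u = (-5 - 4)/2 = (1/2)*(-9) = -9/2 ≈ -4.5000)
X(a) = -8*(-2 + a)*(4 + a) (X(a) = 8*(-(a + 4)*(a - 2)) = 8*(-(4 + a)*(-2 + a)) = 8*(-(-2 + a)*(4 + a)) = -8*(-2 + a)*(4 + a))
70*6 + X(u) = 70*6 + (64 - 16*(-9/2) - 8*(-9/2)**2) = 420 + (64 + 72 - 8*81/4) = 420 + (64 + 72 - 162) = 420 - 26 = 394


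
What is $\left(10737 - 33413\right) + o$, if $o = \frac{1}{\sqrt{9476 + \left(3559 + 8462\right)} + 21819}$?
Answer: $- \frac{1542121105235}{68006752} - \frac{\sqrt{21497}}{476047264} \approx -22676.0$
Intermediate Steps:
$o = \frac{1}{21819 + \sqrt{21497}}$ ($o = \frac{1}{\sqrt{9476 + 12021} + 21819} = \frac{1}{\sqrt{21497} + 21819} = \frac{1}{21819 + \sqrt{21497}} \approx 4.5526 \cdot 10^{-5}$)
$\left(10737 - 33413\right) + o = \left(10737 - 33413\right) + \left(\frac{3117}{68006752} - \frac{\sqrt{21497}}{476047264}\right) = -22676 + \left(\frac{3117}{68006752} - \frac{\sqrt{21497}}{476047264}\right) = - \frac{1542121105235}{68006752} - \frac{\sqrt{21497}}{476047264}$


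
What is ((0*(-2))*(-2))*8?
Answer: 0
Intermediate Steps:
((0*(-2))*(-2))*8 = (0*(-2))*8 = 0*8 = 0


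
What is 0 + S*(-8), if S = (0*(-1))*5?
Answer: 0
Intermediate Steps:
S = 0 (S = 0*5 = 0)
0 + S*(-8) = 0 + 0*(-8) = 0 + 0 = 0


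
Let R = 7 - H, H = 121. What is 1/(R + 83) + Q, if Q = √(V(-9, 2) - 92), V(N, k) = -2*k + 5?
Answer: -1/31 + I*√91 ≈ -0.032258 + 9.5394*I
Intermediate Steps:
V(N, k) = 5 - 2*k
R = -114 (R = 7 - 1*121 = 7 - 121 = -114)
Q = I*√91 (Q = √((5 - 2*2) - 92) = √((5 - 4) - 92) = √(1 - 92) = √(-91) = I*√91 ≈ 9.5394*I)
1/(R + 83) + Q = 1/(-114 + 83) + I*√91 = 1/(-31) + I*√91 = -1/31 + I*√91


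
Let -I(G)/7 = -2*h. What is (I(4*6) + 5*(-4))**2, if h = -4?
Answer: 5776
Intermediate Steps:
I(G) = -56 (I(G) = -(-14)*(-4) = -7*8 = -56)
(I(4*6) + 5*(-4))**2 = (-56 + 5*(-4))**2 = (-56 - 20)**2 = (-76)**2 = 5776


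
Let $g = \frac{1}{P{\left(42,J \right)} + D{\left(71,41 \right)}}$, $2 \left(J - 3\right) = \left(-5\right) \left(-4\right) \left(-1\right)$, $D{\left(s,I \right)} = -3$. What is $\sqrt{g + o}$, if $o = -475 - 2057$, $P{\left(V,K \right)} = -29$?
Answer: $\frac{5 i \sqrt{6482}}{8} \approx 50.319 i$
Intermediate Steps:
$J = -7$ ($J = 3 + \frac{\left(-5\right) \left(-4\right) \left(-1\right)}{2} = 3 + \frac{20 \left(-1\right)}{2} = 3 + \frac{1}{2} \left(-20\right) = 3 - 10 = -7$)
$g = - \frac{1}{32}$ ($g = \frac{1}{-29 - 3} = \frac{1}{-32} = - \frac{1}{32} \approx -0.03125$)
$o = -2532$
$\sqrt{g + o} = \sqrt{- \frac{1}{32} - 2532} = \sqrt{- \frac{81025}{32}} = \frac{5 i \sqrt{6482}}{8}$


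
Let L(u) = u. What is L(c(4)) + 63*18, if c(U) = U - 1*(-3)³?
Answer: 1165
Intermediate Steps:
c(U) = 27 + U (c(U) = U - 1*(-27) = U + 27 = 27 + U)
L(c(4)) + 63*18 = (27 + 4) + 63*18 = 31 + 1134 = 1165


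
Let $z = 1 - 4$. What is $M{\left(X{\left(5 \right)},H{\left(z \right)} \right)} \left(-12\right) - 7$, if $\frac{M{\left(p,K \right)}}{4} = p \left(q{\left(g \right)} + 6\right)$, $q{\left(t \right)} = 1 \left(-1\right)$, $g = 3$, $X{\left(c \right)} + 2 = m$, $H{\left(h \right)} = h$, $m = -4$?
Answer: $1433$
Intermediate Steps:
$z = -3$ ($z = 1 - 4 = -3$)
$X{\left(c \right)} = -6$ ($X{\left(c \right)} = -2 - 4 = -6$)
$q{\left(t \right)} = -1$
$M{\left(p,K \right)} = 20 p$ ($M{\left(p,K \right)} = 4 p \left(-1 + 6\right) = 4 p 5 = 4 \cdot 5 p = 20 p$)
$M{\left(X{\left(5 \right)},H{\left(z \right)} \right)} \left(-12\right) - 7 = 20 \left(-6\right) \left(-12\right) - 7 = \left(-120\right) \left(-12\right) - 7 = 1440 - 7 = 1433$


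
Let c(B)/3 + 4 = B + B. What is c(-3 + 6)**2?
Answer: 36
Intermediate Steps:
c(B) = -12 + 6*B (c(B) = -12 + 3*(B + B) = -12 + 3*(2*B) = -12 + 6*B)
c(-3 + 6)**2 = (-12 + 6*(-3 + 6))**2 = (-12 + 6*3)**2 = (-12 + 18)**2 = 6**2 = 36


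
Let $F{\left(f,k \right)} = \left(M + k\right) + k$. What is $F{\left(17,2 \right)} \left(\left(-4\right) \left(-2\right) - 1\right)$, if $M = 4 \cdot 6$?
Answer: $196$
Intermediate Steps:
$M = 24$
$F{\left(f,k \right)} = 24 + 2 k$ ($F{\left(f,k \right)} = \left(24 + k\right) + k = 24 + 2 k$)
$F{\left(17,2 \right)} \left(\left(-4\right) \left(-2\right) - 1\right) = \left(24 + 2 \cdot 2\right) \left(\left(-4\right) \left(-2\right) - 1\right) = \left(24 + 4\right) \left(8 - 1\right) = 28 \cdot 7 = 196$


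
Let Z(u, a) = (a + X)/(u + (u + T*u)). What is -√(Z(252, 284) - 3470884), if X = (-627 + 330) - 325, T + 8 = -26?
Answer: -I*√97962228833/168 ≈ -1863.0*I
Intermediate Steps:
T = -34 (T = -8 - 26 = -34)
X = -622 (X = -297 - 325 = -622)
Z(u, a) = -(-622 + a)/(32*u) (Z(u, a) = (a - 622)/(u + (u - 34*u)) = (-622 + a)/(u - 33*u) = (-622 + a)/((-32*u)) = (-622 + a)*(-1/(32*u)) = -(-622 + a)/(32*u))
-√(Z(252, 284) - 3470884) = -√((1/32)*(622 - 1*284)/252 - 3470884) = -√((1/32)*(1/252)*(622 - 284) - 3470884) = -√((1/32)*(1/252)*338 - 3470884) = -√(169/4032 - 3470884) = -√(-13994604119/4032) = -I*√97962228833/168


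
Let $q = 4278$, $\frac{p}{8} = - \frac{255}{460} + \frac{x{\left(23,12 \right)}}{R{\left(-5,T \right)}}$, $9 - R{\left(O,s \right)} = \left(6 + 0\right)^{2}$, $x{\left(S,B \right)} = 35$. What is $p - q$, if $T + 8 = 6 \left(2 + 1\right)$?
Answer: $- \frac{2665832}{621} \approx -4292.8$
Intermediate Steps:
$T = 10$ ($T = -8 + 6 \left(2 + 1\right) = -8 + 6 \cdot 3 = -8 + 18 = 10$)
$R{\left(O,s \right)} = -27$ ($R{\left(O,s \right)} = 9 - \left(6 + 0\right)^{2} = 9 - 6^{2} = 9 - 36 = -27$)
$p = - \frac{9194}{621}$ ($p = 8 \left(- \frac{255}{460} + \frac{35}{-27}\right) = 8 \left(\left(-255\right) \frac{1}{460} + 35 \left(- \frac{1}{27}\right)\right) = 8 \left(- \frac{51}{92} - \frac{35}{27}\right) = 8 \left(- \frac{4597}{2484}\right) = - \frac{9194}{621} \approx -14.805$)
$p - q = - \frac{9194}{621} - 4278 = - \frac{2665832}{621}$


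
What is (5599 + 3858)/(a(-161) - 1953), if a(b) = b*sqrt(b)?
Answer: -376929/163010 + 31073*I*sqrt(161)/163010 ≈ -2.3123 + 2.4187*I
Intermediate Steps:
a(b) = b**(3/2)
(5599 + 3858)/(a(-161) - 1953) = (5599 + 3858)/((-161)**(3/2) - 1953) = 9457/(-161*I*sqrt(161) - 1953) = 9457/(-1953 - 161*I*sqrt(161))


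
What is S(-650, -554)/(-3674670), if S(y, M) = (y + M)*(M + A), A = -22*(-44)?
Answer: 83076/612445 ≈ 0.13565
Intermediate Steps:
A = 968
S(y, M) = (968 + M)*(M + y) (S(y, M) = (y + M)*(M + 968) = (M + y)*(968 + M) = (968 + M)*(M + y))
S(-650, -554)/(-3674670) = ((-554)² + 968*(-554) + 968*(-650) - 554*(-650))/(-3674670) = (306916 - 536272 - 629200 + 360100)*(-1/3674670) = -498456*(-1/3674670) = 83076/612445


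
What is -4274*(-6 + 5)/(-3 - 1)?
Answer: -2137/2 ≈ -1068.5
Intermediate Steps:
-4274*(-6 + 5)/(-3 - 1) = -(-4274)/(-4) = -(-4274)*(-1)/4 = -4274*1/4 = -2137/2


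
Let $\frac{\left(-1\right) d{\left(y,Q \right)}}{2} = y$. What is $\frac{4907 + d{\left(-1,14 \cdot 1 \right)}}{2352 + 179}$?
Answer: $\frac{4909}{2531} \approx 1.9396$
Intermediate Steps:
$d{\left(y,Q \right)} = - 2 y$
$\frac{4907 + d{\left(-1,14 \cdot 1 \right)}}{2352 + 179} = \frac{4907 - -2}{2352 + 179} = \frac{4907 + 2}{2531} = 4909 \cdot \frac{1}{2531} = \frac{4909}{2531}$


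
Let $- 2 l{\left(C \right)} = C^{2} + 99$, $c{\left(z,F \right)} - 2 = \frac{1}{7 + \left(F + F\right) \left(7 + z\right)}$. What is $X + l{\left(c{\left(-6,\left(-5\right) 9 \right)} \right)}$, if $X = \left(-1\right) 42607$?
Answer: $- \frac{293874241}{6889} \approx -42659.0$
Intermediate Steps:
$c{\left(z,F \right)} = 2 + \frac{1}{7 + 2 F \left(7 + z\right)}$ ($c{\left(z,F \right)} = 2 + \frac{1}{7 + \left(F + F\right) \left(7 + z\right)} = 2 + \frac{1}{7 + 2 F \left(7 + z\right)}$)
$l{\left(C \right)} = - \frac{99}{2} - \frac{C^{2}}{2}$ ($l{\left(C \right)} = - \frac{C^{2} + 99}{2} = - \frac{99 + C^{2}}{2} = - \frac{99}{2} - \frac{C^{2}}{2}$)
$X = -42607$
$X + l{\left(c{\left(-6,\left(-5\right) 9 \right)} \right)} = -42607 - \left(\frac{99}{2} + \frac{\left(\frac{15 + 28 \left(\left(-5\right) 9\right) + 4 \left(\left(-5\right) 9\right) \left(-6\right)}{7 + 14 \left(\left(-5\right) 9\right) + 2 \left(\left(-5\right) 9\right) \left(-6\right)}\right)^{2}}{2}\right) = -42607 - \left(\frac{99}{2} + \frac{\left(\frac{15 + 28 \left(-45\right) + 4 \left(-45\right) \left(-6\right)}{7 + 14 \left(-45\right) + 2 \left(-45\right) \left(-6\right)}\right)^{2}}{2}\right) = -42607 - \left(\frac{99}{2} + \frac{\left(\frac{15 - 1260 + 1080}{7 - 630 + 540}\right)^{2}}{2}\right) = -42607 - \left(\frac{99}{2} + \frac{\left(\frac{1}{-83} \left(-165\right)\right)^{2}}{2}\right) = -42607 - \left(\frac{99}{2} + \frac{\left(\left(- \frac{1}{83}\right) \left(-165\right)\right)^{2}}{2}\right) = -42607 - \left(\frac{99}{2} + \frac{\left(\frac{165}{83}\right)^{2}}{2}\right) = -42607 - \frac{354618}{6889} = - \frac{293874241}{6889}$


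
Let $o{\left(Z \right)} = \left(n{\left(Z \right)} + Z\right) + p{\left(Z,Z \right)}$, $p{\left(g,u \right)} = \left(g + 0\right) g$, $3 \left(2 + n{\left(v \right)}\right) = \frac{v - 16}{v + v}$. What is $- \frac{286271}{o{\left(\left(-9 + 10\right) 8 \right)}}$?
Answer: $- \frac{1717626}{419} \approx -4099.3$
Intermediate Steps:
$n{\left(v \right)} = -2 + \frac{-16 + v}{6 v}$ ($n{\left(v \right)} = -2 + \frac{\left(v - 16\right) \frac{1}{v + v}}{3} = -2 + \frac{\left(-16 + v\right) \frac{1}{2 v}}{3} = -2 + \frac{\frac{1}{2} \frac{1}{v} \left(-16 + v\right)}{3} = -2 + \frac{-16 + v}{6 v}$)
$p{\left(g,u \right)} = g^{2}$ ($p{\left(g,u \right)} = g g = g^{2}$)
$o{\left(Z \right)} = Z + Z^{2} + \frac{-16 - 11 Z}{6 Z}$ ($o{\left(Z \right)} = \left(\frac{-16 - 11 Z}{6 Z} + Z\right) + Z^{2} = \left(Z + \frac{-16 - 11 Z}{6 Z}\right) + Z^{2} = Z + Z^{2} + \frac{-16 - 11 Z}{6 Z}$)
$- \frac{286271}{o{\left(\left(-9 + 10\right) 8 \right)}} = - \frac{286271}{- \frac{11}{6} + \left(-9 + 10\right) 8 + \left(\left(-9 + 10\right) 8\right)^{2} - \frac{8}{3 \left(-9 + 10\right) 8}} = - \frac{286271}{- \frac{11}{6} + 1 \cdot 8 + \left(1 \cdot 8\right)^{2} - \frac{8}{3 \cdot 1 \cdot 8}} = - \frac{286271}{- \frac{11}{6} + 8 + 8^{2} - \frac{8}{3 \cdot 8}} = - \frac{286271}{- \frac{11}{6} + 8 + 64 - \frac{1}{3}} = - \frac{286271}{\frac{419}{6}} = \left(-286271\right) \frac{6}{419} = - \frac{1717626}{419}$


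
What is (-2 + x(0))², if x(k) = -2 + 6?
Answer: 4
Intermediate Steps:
x(k) = 4
(-2 + x(0))² = (-2 + 4)² = 2² = 4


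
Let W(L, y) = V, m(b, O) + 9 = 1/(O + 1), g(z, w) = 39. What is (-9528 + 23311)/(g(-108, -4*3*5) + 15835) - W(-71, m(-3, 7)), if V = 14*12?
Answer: -2653049/15874 ≈ -167.13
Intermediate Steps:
m(b, O) = -9 + 1/(1 + O) (m(b, O) = -9 + 1/(O + 1) = -9 + 1/(1 + O))
V = 168
W(L, y) = 168
(-9528 + 23311)/(g(-108, -4*3*5) + 15835) - W(-71, m(-3, 7)) = (-9528 + 23311)/(39 + 15835) - 1*168 = 13783/15874 - 168 = -2653049/15874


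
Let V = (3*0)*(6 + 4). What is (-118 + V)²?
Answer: 13924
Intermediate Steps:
V = 0 (V = 0*10 = 0)
(-118 + V)² = (-118 + 0)² = (-118)² = 13924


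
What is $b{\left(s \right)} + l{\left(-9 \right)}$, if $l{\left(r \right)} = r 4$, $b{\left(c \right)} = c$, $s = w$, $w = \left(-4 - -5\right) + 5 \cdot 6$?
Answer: $-5$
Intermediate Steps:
$w = 31$ ($w = \left(-4 + 5\right) + 30 = 1 + 30 = 31$)
$s = 31$
$l{\left(r \right)} = 4 r$
$b{\left(s \right)} + l{\left(-9 \right)} = 31 + 4 \left(-9\right) = 31 - 36 = -5$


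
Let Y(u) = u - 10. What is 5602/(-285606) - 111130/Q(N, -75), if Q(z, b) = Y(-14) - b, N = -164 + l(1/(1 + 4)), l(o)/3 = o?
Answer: -5289946747/2427651 ≈ -2179.0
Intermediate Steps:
l(o) = 3*o
Y(u) = -10 + u
N = -817/5 (N = -164 + 3/(1 + 4) = -164 + 3/5 = -164 + 3*(⅕) = -164 + ⅗ = -817/5 ≈ -163.40)
Q(z, b) = -24 - b (Q(z, b) = (-10 - 14) - b = -24 - b)
5602/(-285606) - 111130/Q(N, -75) = 5602/(-285606) - 111130/(-24 - 1*(-75)) = 5602*(-1/285606) - 111130/(-24 + 75) = -2801/142803 - 111130/51 = -5289946747/2427651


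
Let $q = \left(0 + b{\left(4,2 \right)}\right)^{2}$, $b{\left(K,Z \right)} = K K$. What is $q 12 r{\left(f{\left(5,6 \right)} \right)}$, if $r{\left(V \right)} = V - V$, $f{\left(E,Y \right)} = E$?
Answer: $0$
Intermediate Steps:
$b{\left(K,Z \right)} = K^{2}$
$q = 256$ ($q = \left(0 + 4^{2}\right)^{2} = \left(0 + 16\right)^{2} = 16^{2} = 256$)
$r{\left(V \right)} = 0$
$q 12 r{\left(f{\left(5,6 \right)} \right)} = 256 \cdot 12 \cdot 0 = 3072 \cdot 0 = 0$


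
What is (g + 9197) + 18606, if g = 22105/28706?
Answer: 798135023/28706 ≈ 27804.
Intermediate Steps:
g = 22105/28706 (g = 22105*(1/28706) = 22105/28706 ≈ 0.77005)
(g + 9197) + 18606 = (22105/28706 + 9197) + 18606 = 264031187/28706 + 18606 = 798135023/28706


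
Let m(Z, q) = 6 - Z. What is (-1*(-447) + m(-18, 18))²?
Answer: 221841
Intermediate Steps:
(-1*(-447) + m(-18, 18))² = (-1*(-447) + (6 - 1*(-18)))² = (447 + (6 + 18))² = (447 + 24)² = 471² = 221841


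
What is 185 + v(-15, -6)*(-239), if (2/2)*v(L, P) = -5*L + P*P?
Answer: -26344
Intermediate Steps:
v(L, P) = P**2 - 5*L (v(L, P) = -5*L + P*P = -5*L + P**2 = P**2 - 5*L)
185 + v(-15, -6)*(-239) = 185 + ((-6)**2 - 5*(-15))*(-239) = 185 + (36 + 75)*(-239) = 185 + 111*(-239) = 185 - 26529 = -26344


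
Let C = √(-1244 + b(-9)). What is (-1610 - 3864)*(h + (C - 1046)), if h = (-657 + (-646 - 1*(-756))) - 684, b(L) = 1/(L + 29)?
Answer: 12464298 - 2737*I*√124395/5 ≈ 1.2464e+7 - 1.9307e+5*I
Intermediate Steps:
b(L) = 1/(29 + L)
C = I*√124395/10 (C = √(-1244 + 1/(29 - 9)) = √(-1244 + 1/20) = √(-24879/20) = I*√124395/10 ≈ 35.27*I)
h = -1231 (h = (-657 + (-646 + 756)) - 684 = (-657 + 110) - 684 = -547 - 684 = -1231)
(-1610 - 3864)*(h + (C - 1046)) = (-1610 - 3864)*(-1231 + (I*√124395/10 - 1046)) = -5474*(-1231 + (-1046 + I*√124395/10)) = -5474*(-2277 + I*√124395/10) = 12464298 - 2737*I*√124395/5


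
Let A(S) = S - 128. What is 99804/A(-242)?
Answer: -49902/185 ≈ -269.74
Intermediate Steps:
A(S) = -128 + S
99804/A(-242) = 99804/(-128 - 242) = 99804/(-370) = 99804*(-1/370) = -49902/185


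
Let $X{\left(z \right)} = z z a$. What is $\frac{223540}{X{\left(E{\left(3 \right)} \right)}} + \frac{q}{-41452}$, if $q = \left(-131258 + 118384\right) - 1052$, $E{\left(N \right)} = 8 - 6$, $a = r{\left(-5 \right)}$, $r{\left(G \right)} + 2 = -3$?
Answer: $- \frac{231647539}{20726} \approx -11177.0$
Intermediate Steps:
$r{\left(G \right)} = -5$ ($r{\left(G \right)} = -2 - 3 = -5$)
$a = -5$
$E{\left(N \right)} = 2$
$X{\left(z \right)} = - 5 z^{2}$ ($X{\left(z \right)} = z z \left(-5\right) = z^{2} \left(-5\right) = - 5 z^{2}$)
$q = -13926$ ($q = -12874 - 1052 = -13926$)
$\frac{223540}{X{\left(E{\left(3 \right)} \right)}} + \frac{q}{-41452} = \frac{223540}{\left(-5\right) 2^{2}} - \frac{13926}{-41452} = \frac{223540}{\left(-5\right) 4} - - \frac{6963}{20726} = \frac{223540}{-20} + \frac{6963}{20726} = 223540 \left(- \frac{1}{20}\right) + \frac{6963}{20726} = -11177 + \frac{6963}{20726} = - \frac{231647539}{20726}$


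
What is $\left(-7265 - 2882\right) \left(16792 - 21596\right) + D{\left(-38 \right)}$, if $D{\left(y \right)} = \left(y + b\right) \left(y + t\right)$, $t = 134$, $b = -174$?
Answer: $48725836$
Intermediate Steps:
$D{\left(y \right)} = \left(-174 + y\right) \left(134 + y\right)$ ($D{\left(y \right)} = \left(y - 174\right) \left(y + 134\right) = \left(-174 + y\right) \left(134 + y\right)$)
$\left(-7265 - 2882\right) \left(16792 - 21596\right) + D{\left(-38 \right)} = \left(-7265 - 2882\right) \left(16792 - 21596\right) - \left(21796 - 1444\right) = \left(-10147\right) \left(-4804\right) + \left(-23316 + 1444 + 1520\right) = 48746188 - 20352 = 48725836$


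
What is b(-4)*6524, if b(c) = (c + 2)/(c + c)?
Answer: 1631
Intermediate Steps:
b(c) = (2 + c)/(2*c) (b(c) = (2 + c)/((2*c)) = (2 + c)*(1/(2*c)) = (2 + c)/(2*c))
b(-4)*6524 = ((½)*(2 - 4)/(-4))*6524 = ((½)*(-¼)*(-2))*6524 = (¼)*6524 = 1631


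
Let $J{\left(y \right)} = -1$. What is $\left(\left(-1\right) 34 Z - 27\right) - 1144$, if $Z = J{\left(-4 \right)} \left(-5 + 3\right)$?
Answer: $-1239$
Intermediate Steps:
$Z = 2$ ($Z = - (-5 + 3) = \left(-1\right) \left(-2\right) = 2$)
$\left(\left(-1\right) 34 Z - 27\right) - 1144 = \left(\left(-1\right) 34 \cdot 2 - 27\right) - 1144 = \left(\left(-34\right) 2 - 27\right) - 1144 = \left(-68 - 27\right) - 1144 = -95 - 1144 = -1239$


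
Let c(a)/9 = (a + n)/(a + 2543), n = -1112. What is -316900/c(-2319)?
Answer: 70985600/30879 ≈ 2298.8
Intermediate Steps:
c(a) = 9*(-1112 + a)/(2543 + a) (c(a) = 9*((a - 1112)/(a + 2543)) = 9*((-1112 + a)/(2543 + a)) = 9*(-1112 + a)/(2543 + a))
-316900/c(-2319) = -316900*(2543 - 2319)/(9*(-1112 - 2319)) = -316900/(9*(-3431)/224) = -316900/(9*(1/224)*(-3431)) = -316900/(-30879/224) = -316900*(-224/30879) = 70985600/30879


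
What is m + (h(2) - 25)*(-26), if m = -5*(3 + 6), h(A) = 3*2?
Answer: 449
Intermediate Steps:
h(A) = 6
m = -45 (m = -5*9 = -45)
m + (h(2) - 25)*(-26) = -45 + (6 - 25)*(-26) = -45 - 19*(-26) = -45 + 494 = 449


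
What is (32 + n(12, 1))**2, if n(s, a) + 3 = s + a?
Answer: 1764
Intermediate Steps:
n(s, a) = -3 + a + s (n(s, a) = -3 + (s + a) = -3 + (a + s) = -3 + a + s)
(32 + n(12, 1))**2 = (32 + (-3 + 1 + 12))**2 = (32 + 10)**2 = 42**2 = 1764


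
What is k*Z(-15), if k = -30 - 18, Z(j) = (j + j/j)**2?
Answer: -9408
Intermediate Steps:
Z(j) = (1 + j)**2 (Z(j) = (j + 1)**2 = (1 + j)**2)
k = -48
k*Z(-15) = -48*(1 - 15)**2 = -48*(-14)**2 = -48*196 = -9408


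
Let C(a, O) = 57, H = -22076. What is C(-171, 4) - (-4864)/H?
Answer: 313367/5519 ≈ 56.780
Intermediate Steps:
C(-171, 4) - (-4864)/H = 57 - (-4864)/(-22076) = 57 - (-4864)*(-1)/22076 = 57 - 1*1216/5519 = 57 - 1216/5519 = 313367/5519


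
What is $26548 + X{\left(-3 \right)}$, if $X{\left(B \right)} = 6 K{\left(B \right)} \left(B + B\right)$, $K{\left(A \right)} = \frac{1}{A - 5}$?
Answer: $\frac{53105}{2} \approx 26553.0$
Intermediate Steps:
$K{\left(A \right)} = \frac{1}{-5 + A}$
$X{\left(B \right)} = \frac{12 B}{-5 + B}$ ($X{\left(B \right)} = \frac{6}{-5 + B} \left(B + B\right) = \frac{6}{-5 + B} 2 B = \frac{12 B}{-5 + B}$)
$26548 + X{\left(-3 \right)} = 26548 + 12 \left(-3\right) \frac{1}{-5 - 3} = 26548 + 12 \left(-3\right) \frac{1}{-8} = 26548 + 12 \left(-3\right) \left(- \frac{1}{8}\right) = 26548 + \frac{9}{2} = \frac{53105}{2}$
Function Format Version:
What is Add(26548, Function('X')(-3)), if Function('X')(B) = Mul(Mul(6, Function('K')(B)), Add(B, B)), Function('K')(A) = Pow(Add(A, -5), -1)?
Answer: Rational(53105, 2) ≈ 26553.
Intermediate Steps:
Function('K')(A) = Pow(Add(-5, A), -1)
Function('X')(B) = Mul(12, B, Pow(Add(-5, B), -1)) (Function('X')(B) = Mul(Mul(6, Pow(Add(-5, B), -1)), Add(B, B)) = Mul(Mul(6, Pow(Add(-5, B), -1)), Mul(2, B)) = Mul(12, B, Pow(Add(-5, B), -1)))
Add(26548, Function('X')(-3)) = Add(26548, Mul(12, -3, Pow(Add(-5, -3), -1))) = Add(26548, Mul(12, -3, Pow(-8, -1))) = Add(26548, Mul(12, -3, Rational(-1, 8))) = Add(26548, Rational(9, 2)) = Rational(53105, 2)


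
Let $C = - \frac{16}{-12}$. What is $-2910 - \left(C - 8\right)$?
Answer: $- \frac{8710}{3} \approx -2903.3$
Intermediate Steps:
$C = \frac{4}{3}$ ($C = \left(-16\right) \left(- \frac{1}{12}\right) = \frac{4}{3} \approx 1.3333$)
$-2910 - \left(C - 8\right) = -2910 - \left(\frac{4}{3} - 8\right) = -2910 - - \frac{20}{3} = -2910 + \frac{20}{3} = - \frac{8710}{3}$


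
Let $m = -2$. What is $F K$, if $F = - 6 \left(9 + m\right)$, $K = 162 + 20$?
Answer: $-7644$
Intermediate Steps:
$K = 182$
$F = -42$ ($F = - 6 \left(9 - 2\right) = \left(-6\right) 7 = -42$)
$F K = \left(-42\right) 182 = -7644$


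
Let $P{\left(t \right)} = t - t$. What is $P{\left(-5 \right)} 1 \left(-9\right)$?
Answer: $0$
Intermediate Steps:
$P{\left(t \right)} = 0$
$P{\left(-5 \right)} 1 \left(-9\right) = 0 \cdot 1 \left(-9\right) = 0 \left(-9\right) = 0$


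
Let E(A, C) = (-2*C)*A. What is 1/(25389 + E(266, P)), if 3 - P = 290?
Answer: 1/178073 ≈ 5.6157e-6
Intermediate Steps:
P = -287 (P = 3 - 1*290 = 3 - 290 = -287)
E(A, C) = -2*A*C
1/(25389 + E(266, P)) = 1/(25389 - 2*266*(-287)) = 1/(25389 + 152684) = 1/178073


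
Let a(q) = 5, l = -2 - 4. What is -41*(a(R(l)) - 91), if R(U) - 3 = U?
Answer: 3526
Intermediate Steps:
l = -6
R(U) = 3 + U
-41*(a(R(l)) - 91) = -41*(5 - 91) = -41*(-86) = 3526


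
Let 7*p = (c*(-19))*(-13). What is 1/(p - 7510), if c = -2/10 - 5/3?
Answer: -15/113638 ≈ -0.00013200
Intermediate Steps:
c = -28/15 (c = -2*⅒ - 5*⅓ = -⅕ - 5/3 = -28/15 ≈ -1.8667)
p = -988/15 (p = (-28/15*(-19)*(-13))/7 = ((532/15)*(-13))/7 = (⅐)*(-6916/15) = -988/15 ≈ -65.867)
1/(p - 7510) = 1/(-988/15 - 7510) = 1/(-113638/15) = -15/113638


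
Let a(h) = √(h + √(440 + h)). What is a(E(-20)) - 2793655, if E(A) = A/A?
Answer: -2793655 + √22 ≈ -2.7937e+6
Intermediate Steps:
E(A) = 1
a(E(-20)) - 2793655 = √(1 + √(440 + 1)) - 2793655 = √(1 + √441) - 2793655 = √(1 + 21) - 2793655 = √22 - 2793655 = -2793655 + √22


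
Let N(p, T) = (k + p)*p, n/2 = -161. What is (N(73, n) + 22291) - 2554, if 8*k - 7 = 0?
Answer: 201039/8 ≈ 25130.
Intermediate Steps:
n = -322 (n = 2*(-161) = -322)
k = 7/8 (k = 7/8 + (⅛)*0 = 7/8 + 0 = 7/8 ≈ 0.87500)
N(p, T) = p*(7/8 + p) (N(p, T) = (7/8 + p)*p = p*(7/8 + p))
(N(73, n) + 22291) - 2554 = ((⅛)*73*(7 + 8*73) + 22291) - 2554 = ((⅛)*73*(7 + 584) + 22291) - 2554 = ((⅛)*73*591 + 22291) - 2554 = (43143/8 + 22291) - 2554 = 221471/8 - 2554 = 201039/8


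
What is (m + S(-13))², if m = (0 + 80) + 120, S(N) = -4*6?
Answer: 30976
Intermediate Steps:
S(N) = -24
m = 200 (m = 80 + 120 = 200)
(m + S(-13))² = (200 - 24)² = 176² = 30976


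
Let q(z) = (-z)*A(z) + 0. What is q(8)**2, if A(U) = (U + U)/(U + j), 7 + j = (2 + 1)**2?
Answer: 4096/25 ≈ 163.84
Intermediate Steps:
j = 2 (j = -7 + (2 + 1)**2 = -7 + 3**2 = -7 + 9 = 2)
A(U) = 2*U/(2 + U) (A(U) = (U + U)/(U + 2) = (2*U)/(2 + U) = 2*U/(2 + U))
q(z) = -2*z**2/(2 + z) (q(z) = (-z)*(2*z/(2 + z)) + 0 = -2*z**2/(2 + z) + 0 = -2*z**2/(2 + z))
q(8)**2 = (-2*8**2/(2 + 8))**2 = (-2*64/10)**2 = (-2*64*1/10)**2 = (-64/5)**2 = 4096/25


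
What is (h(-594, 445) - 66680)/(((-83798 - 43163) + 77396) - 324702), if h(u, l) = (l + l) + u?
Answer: 66384/374267 ≈ 0.17737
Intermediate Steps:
h(u, l) = u + 2*l (h(u, l) = 2*l + u = u + 2*l)
(h(-594, 445) - 66680)/(((-83798 - 43163) + 77396) - 324702) = ((-594 + 2*445) - 66680)/(((-83798 - 43163) + 77396) - 324702) = ((-594 + 890) - 66680)/((-126961 + 77396) - 324702) = (296 - 66680)/(-49565 - 324702) = -66384/(-374267) = -66384*(-1/374267) = 66384/374267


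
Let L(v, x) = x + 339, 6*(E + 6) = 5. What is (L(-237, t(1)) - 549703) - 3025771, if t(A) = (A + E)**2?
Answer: -128704235/36 ≈ -3.5751e+6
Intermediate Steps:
E = -31/6 (E = -6 + (1/6)*5 = -6 + 5/6 = -31/6 ≈ -5.1667)
t(A) = (-31/6 + A)**2 (t(A) = (A - 31/6)**2 = (-31/6 + A)**2)
L(v, x) = 339 + x
(L(-237, t(1)) - 549703) - 3025771 = ((339 + (-31 + 6*1)**2/36) - 549703) - 3025771 = ((339 + (-31 + 6)**2/36) - 549703) - 3025771 = ((339 + (1/36)*(-25)**2) - 549703) - 3025771 = ((339 + (1/36)*625) - 549703) - 3025771 = ((339 + 625/36) - 549703) - 3025771 = (12829/36 - 549703) - 3025771 = -19776479/36 - 3025771 = -128704235/36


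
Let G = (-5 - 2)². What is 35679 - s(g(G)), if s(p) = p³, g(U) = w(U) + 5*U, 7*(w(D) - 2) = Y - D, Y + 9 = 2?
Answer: -13616240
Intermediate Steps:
Y = -7 (Y = -9 + 2 = -7)
w(D) = 1 - D/7 (w(D) = 2 + (-7 - D)/7 = 2 + (-1 - D/7) = 1 - D/7)
G = 49 (G = (-7)² = 49)
g(U) = 1 + 34*U/7 (g(U) = (1 - U/7) + 5*U = 1 + 34*U/7)
35679 - s(g(G)) = 35679 - (1 + (34/7)*49)³ = 35679 - (1 + 238)³ = 35679 - 1*239³ = 35679 - 1*13651919 = 35679 - 13651919 = -13616240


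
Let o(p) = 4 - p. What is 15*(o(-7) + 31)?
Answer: 630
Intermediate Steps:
15*(o(-7) + 31) = 15*((4 - 1*(-7)) + 31) = 15*((4 + 7) + 31) = 15*(11 + 31) = 15*42 = 630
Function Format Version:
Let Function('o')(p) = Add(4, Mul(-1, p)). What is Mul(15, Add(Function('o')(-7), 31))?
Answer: 630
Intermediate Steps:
Mul(15, Add(Function('o')(-7), 31)) = Mul(15, Add(Add(4, Mul(-1, -7)), 31)) = Mul(15, Add(Add(4, 7), 31)) = Mul(15, Add(11, 31)) = Mul(15, 42) = 630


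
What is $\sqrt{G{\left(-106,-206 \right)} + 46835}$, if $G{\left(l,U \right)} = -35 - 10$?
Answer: $\sqrt{46790} \approx 216.31$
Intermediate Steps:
$G{\left(l,U \right)} = -45$ ($G{\left(l,U \right)} = -35 - 10 = -45$)
$\sqrt{G{\left(-106,-206 \right)} + 46835} = \sqrt{-45 + 46835} = \sqrt{46790}$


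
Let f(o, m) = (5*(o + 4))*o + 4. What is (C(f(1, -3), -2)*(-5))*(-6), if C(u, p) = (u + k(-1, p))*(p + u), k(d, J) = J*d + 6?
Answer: 29970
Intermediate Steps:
k(d, J) = 6 + J*d
f(o, m) = 4 + o*(20 + 5*o) (f(o, m) = (5*(4 + o))*o + 4 = (20 + 5*o)*o + 4 = o*(20 + 5*o) + 4 = 4 + o*(20 + 5*o))
C(u, p) = (p + u)*(6 + u - p) (C(u, p) = (u + (6 + p*(-1)))*(p + u) = (u + (6 - p))*(p + u) = (6 + u - p)*(p + u) = (p + u)*(6 + u - p))
(C(f(1, -3), -2)*(-5))*(-6) = (((4 + 5*1² + 20*1)² - 1*(-2)² + 6*(-2) + 6*(4 + 5*1² + 20*1))*(-5))*(-6) = (((4 + 5*1 + 20)² - 1*4 - 12 + 6*(4 + 5*1 + 20))*(-5))*(-6) = (((4 + 5 + 20)² - 4 - 12 + 6*(4 + 5 + 20))*(-5))*(-6) = ((29² - 4 - 12 + 6*29)*(-5))*(-6) = ((841 - 4 - 12 + 174)*(-5))*(-6) = (999*(-5))*(-6) = -4995*(-6) = 29970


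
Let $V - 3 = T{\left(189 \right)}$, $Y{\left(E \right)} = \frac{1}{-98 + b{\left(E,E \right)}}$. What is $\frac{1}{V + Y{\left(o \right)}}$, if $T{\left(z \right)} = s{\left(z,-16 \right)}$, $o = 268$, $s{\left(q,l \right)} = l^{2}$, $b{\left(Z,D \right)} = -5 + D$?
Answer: $\frac{165}{42736} \approx 0.0038609$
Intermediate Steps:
$T{\left(z \right)} = 256$ ($T{\left(z \right)} = \left(-16\right)^{2} = 256$)
$Y{\left(E \right)} = \frac{1}{-103 + E}$ ($Y{\left(E \right)} = \frac{1}{-98 + \left(-5 + E\right)} = \frac{1}{-103 + E}$)
$V = 259$ ($V = 3 + 256 = 259$)
$\frac{1}{V + Y{\left(o \right)}} = \frac{1}{259 + \frac{1}{-103 + 268}} = \frac{1}{259 + \frac{1}{165}} = \frac{1}{\frac{42736}{165}} = \frac{165}{42736}$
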